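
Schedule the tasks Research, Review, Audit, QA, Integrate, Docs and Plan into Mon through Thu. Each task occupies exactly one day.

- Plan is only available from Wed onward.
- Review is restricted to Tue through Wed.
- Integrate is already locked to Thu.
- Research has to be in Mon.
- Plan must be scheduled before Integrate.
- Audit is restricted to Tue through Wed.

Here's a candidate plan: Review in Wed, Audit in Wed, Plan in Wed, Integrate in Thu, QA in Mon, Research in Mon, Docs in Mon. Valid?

Yes

Review is restricted to Tue through Wed — holds.
Audit is restricted to Tue through Wed — holds.
Research has to be in Mon — holds.
Plan is only available from Wed onward — holds.
Plan must be scheduled before Integrate — holds.
Integrate is already locked to Thu — holds.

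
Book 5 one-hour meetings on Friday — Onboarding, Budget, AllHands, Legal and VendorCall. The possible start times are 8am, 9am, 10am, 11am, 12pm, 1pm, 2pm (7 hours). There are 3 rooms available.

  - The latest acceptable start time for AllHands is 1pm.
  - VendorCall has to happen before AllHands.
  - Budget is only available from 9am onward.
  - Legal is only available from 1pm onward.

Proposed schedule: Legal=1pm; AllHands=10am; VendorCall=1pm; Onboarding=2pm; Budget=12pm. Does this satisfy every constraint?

There are 3 rooms available — holds.
The latest acceptable start time for AllHands is 1pm — holds.
VendorCall has to happen before AllHands — violated.
Legal is only available from 1pm onward — holds.
Budget is only available from 9am onward — holds.

Invalid. VendorCall has to happen before AllHands.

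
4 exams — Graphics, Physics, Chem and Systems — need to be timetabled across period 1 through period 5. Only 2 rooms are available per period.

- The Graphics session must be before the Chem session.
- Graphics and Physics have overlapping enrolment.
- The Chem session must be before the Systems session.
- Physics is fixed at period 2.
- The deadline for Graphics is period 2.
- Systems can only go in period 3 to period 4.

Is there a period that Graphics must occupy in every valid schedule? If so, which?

Graphics's window is period 1–period 2.
Physics is fixed at period 2, and Graphics can't share a period with Physics.
So Graphics must be period 1.

period 1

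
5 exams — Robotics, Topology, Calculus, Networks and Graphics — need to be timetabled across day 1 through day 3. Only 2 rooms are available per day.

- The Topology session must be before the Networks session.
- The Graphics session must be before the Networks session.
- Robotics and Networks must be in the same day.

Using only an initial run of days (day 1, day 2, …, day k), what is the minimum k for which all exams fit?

3 days

The precedence chain requires at least 2 distinct days.
With at most 2 per day and 5 exams, at least 3 days are needed.
3 works (last occupied day: day 3): for example Topology=day 1, Graphics=day 1, Networks=day 2, Robotics=day 2, Calculus=day 3.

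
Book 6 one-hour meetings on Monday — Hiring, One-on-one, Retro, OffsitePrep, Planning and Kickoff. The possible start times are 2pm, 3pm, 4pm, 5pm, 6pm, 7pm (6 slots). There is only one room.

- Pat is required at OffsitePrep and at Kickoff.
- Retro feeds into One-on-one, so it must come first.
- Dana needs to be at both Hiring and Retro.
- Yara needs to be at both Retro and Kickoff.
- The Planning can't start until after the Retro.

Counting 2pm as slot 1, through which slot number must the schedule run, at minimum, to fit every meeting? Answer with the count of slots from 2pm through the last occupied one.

6 slots

The precedence chain requires at least 2 distinct slots.
With at most 1 per slot and 6 meetings, at least 6 slots are needed.
6 works (last occupied slot: 7pm): for example OffsitePrep=6pm, Hiring=5pm, Retro=2pm, Kickoff=7pm, Planning=4pm, One-on-one=3pm.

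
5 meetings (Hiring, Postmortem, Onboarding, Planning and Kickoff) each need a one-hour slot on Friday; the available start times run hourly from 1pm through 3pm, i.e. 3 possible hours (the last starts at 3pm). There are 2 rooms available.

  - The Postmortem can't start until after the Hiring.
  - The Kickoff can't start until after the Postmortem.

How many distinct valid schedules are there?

Splitting on Onboarding: it can be 1pm (2), 2pm (2), 3pm (2). Listing each branch's schedules as (Hiring, Postmortem, Planning, Kickoff):
Onboarding=1pm: (1pm,2pm,2pm,3pm) (1pm,2pm,3pm,3pm) — 2.
Onboarding=2pm: (1pm,2pm,1pm,3pm) (1pm,2pm,3pm,3pm) — 2.
Onboarding=3pm: (1pm,2pm,1pm,3pm) (1pm,2pm,2pm,3pm) — 2.
Summing: 2 + 2 + 2 = 6.

6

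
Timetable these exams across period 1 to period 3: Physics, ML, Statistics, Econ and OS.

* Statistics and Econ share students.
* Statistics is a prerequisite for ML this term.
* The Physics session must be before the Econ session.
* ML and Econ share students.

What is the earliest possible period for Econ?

Precedence pushes Econ to at least period 2.
Econ at period 2 is achievable: Econ=period 2, Physics=period 1, OS=period 1, ML=period 3, Statistics=period 1.

period 2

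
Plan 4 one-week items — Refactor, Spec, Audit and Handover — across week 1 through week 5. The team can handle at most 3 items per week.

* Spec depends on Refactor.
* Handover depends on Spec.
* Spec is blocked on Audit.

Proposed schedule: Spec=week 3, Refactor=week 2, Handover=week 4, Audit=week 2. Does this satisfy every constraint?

Yes, all constraints hold

Handover depends on Spec — holds.
Spec is blocked on Audit — holds.
Spec depends on Refactor — holds.
The team can handle at most 3 items per week — holds.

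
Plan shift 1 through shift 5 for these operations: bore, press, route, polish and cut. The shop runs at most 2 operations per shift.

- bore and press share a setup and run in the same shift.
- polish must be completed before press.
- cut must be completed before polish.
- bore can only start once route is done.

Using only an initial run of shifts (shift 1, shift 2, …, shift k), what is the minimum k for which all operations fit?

3

The precedence chain requires at least 3 distinct shifts.
With at most 2 per shift and 5 operations, at least 3 shifts are needed.
3 works (last occupied shift: shift 3): for example route in shift 1; bore in shift 3; cut in shift 1; press in shift 3; polish in shift 2.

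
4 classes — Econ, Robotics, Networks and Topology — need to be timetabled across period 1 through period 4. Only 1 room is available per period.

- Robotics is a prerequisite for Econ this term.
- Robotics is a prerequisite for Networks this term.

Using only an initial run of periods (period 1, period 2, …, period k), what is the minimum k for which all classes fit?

4

The precedence chain requires at least 2 distinct periods.
With at most 1 per period and 4 classes, at least 4 periods are needed.
4 works (last occupied period: period 4): for example Topology=period 4, Networks=period 3, Econ=period 2, Robotics=period 1.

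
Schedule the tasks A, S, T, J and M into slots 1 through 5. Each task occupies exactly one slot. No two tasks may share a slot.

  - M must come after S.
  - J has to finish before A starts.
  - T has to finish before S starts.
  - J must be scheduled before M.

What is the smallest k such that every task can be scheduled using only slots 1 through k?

5

The precedence chain requires at least 3 distinct slots.
With at most 1 per slot and 5 tasks, at least 5 slots are needed.
5 works (last occupied slot: 5): for example J=3, S=2, T=1, M=4, A=5.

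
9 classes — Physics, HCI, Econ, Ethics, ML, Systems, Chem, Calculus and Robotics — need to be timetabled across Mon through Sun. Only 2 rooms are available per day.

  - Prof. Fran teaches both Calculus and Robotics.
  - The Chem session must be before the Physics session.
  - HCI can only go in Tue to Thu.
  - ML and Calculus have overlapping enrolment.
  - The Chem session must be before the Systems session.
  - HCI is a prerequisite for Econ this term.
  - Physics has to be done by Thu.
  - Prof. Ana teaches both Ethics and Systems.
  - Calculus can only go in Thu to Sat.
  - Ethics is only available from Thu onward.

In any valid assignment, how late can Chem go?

Downstream work caps Chem at Wed.
Chem at Wed is achievable: HCI in Tue, Systems in Sat, ML in Mon, Calculus in Thu, Econ in Wed, Physics in Thu, Robotics in Mon, Ethics in Fri, Chem in Wed.

Wed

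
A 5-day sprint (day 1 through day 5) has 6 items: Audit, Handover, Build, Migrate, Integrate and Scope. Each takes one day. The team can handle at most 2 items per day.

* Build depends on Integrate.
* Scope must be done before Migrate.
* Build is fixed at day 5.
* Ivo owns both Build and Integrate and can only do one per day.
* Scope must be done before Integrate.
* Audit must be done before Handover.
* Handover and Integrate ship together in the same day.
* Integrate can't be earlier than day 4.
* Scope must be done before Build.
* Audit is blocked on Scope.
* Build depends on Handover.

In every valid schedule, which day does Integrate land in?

Integrate's window is day 4–day 5.
Build is fixed at day 5, and Integrate can't share a day with Build.
So Integrate must be day 4.

day 4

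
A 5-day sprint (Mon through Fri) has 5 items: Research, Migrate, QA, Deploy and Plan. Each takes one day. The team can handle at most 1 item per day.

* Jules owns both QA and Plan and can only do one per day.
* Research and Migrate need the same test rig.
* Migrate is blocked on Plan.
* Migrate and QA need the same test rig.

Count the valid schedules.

Splitting on Research: it can be Mon (12), Tue (12), Wed (12), Thu (12), Fri (12). Listing each branch's schedules as (Migrate, QA, Deploy, Plan):
Research=Mon: (Wed,Thu,Fri,Tue) (Wed,Fri,Thu,Tue) (Thu,Tue,Fri,Wed) (Thu,Wed,Fri,Tue) (Thu,Fri,Tue,Wed) (Thu,Fri,Wed,Tue) (Fri,Tue,Wed,Thu) (Fri,Tue,Thu,Wed) (Fri,Wed,Tue,Thu) (Fri,Wed,Thu,Tue) (Fri,Thu,Tue,Wed) (Fri,Thu,Wed,Tue) — 12.
Research=Tue: (Wed,Thu,Fri,Mon) (Wed,Fri,Thu,Mon) (Thu,Mon,Fri,Wed) (Thu,Wed,Fri,Mon) (Thu,Fri,Mon,Wed) (Thu,Fri,Wed,Mon) (Fri,Mon,Wed,Thu) (Fri,Mon,Thu,Wed) (Fri,Wed,Mon,Thu) (Fri,Wed,Thu,Mon) (Fri,Thu,Mon,Wed) (Fri,Thu,Wed,Mon) — 12.
Research=Wed: (Tue,Thu,Fri,Mon) (Tue,Fri,Thu,Mon) (Thu,Mon,Fri,Tue) (Thu,Tue,Fri,Mon) (Thu,Fri,Mon,Tue) (Thu,Fri,Tue,Mon) (Fri,Mon,Tue,Thu) (Fri,Mon,Thu,Tue) (Fri,Tue,Mon,Thu) (Fri,Tue,Thu,Mon) (Fri,Thu,Mon,Tue) (Fri,Thu,Tue,Mon) — 12.
Research=Thu: (Tue,Wed,Fri,Mon) (Tue,Fri,Wed,Mon) (Wed,Mon,Fri,Tue) (Wed,Tue,Fri,Mon) (Wed,Fri,Mon,Tue) (Wed,Fri,Tue,Mon) (Fri,Mon,Tue,Wed) (Fri,Mon,Wed,Tue) (Fri,Tue,Mon,Wed) (Fri,Tue,Wed,Mon) (Fri,Wed,Mon,Tue) (Fri,Wed,Tue,Mon) — 12.
Research=Fri: (Tue,Wed,Thu,Mon) (Tue,Thu,Wed,Mon) (Wed,Mon,Thu,Tue) (Wed,Tue,Thu,Mon) (Wed,Thu,Mon,Tue) (Wed,Thu,Tue,Mon) (Thu,Mon,Tue,Wed) (Thu,Mon,Wed,Tue) (Thu,Tue,Mon,Wed) (Thu,Tue,Wed,Mon) (Thu,Wed,Mon,Tue) (Thu,Wed,Tue,Mon) — 12.
Summing: 12 + 12 + 12 + 12 + 12 = 60.

60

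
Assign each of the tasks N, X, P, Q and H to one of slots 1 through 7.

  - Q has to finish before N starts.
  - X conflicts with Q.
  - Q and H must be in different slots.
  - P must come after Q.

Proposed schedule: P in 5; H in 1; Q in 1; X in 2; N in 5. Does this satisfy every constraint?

No — it violates: Q and H must be in different slots

Q has to finish before N starts — holds.
X conflicts with Q — holds.
Q and H must be in different slots — violated.
P must come after Q — holds.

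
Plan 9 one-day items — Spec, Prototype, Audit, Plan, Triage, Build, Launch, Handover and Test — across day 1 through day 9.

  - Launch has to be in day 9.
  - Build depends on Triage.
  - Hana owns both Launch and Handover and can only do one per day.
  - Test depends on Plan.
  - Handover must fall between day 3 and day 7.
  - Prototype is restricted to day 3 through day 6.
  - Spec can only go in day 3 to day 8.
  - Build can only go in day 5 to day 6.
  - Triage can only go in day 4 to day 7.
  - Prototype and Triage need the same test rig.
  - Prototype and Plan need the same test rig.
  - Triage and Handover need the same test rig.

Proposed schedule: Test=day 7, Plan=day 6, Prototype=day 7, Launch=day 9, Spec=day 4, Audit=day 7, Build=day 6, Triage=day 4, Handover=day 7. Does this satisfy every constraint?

Prototype and Plan need the same test rig — holds.
Launch has to be in day 9 — holds.
Prototype and Triage need the same test rig — holds.
Prototype is restricted to day 3 through day 6 — violated.
Spec can only go in day 3 to day 8 — holds.
Triage can only go in day 4 to day 7 — holds.
Handover must fall between day 3 and day 7 — holds.
Triage and Handover need the same test rig — holds.
Build depends on Triage — holds.
Hana owns both Launch and Handover and can only do one per day — holds.
Build can only go in day 5 to day 6 — holds.
Test depends on Plan — holds.

No. Prototype is restricted to day 3 through day 6 is not satisfied.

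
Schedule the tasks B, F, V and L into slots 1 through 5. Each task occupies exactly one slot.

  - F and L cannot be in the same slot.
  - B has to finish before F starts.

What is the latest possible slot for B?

Downstream work caps B at 4.
B at 4 is achievable: B=4; F=5; V=1; L=1.

4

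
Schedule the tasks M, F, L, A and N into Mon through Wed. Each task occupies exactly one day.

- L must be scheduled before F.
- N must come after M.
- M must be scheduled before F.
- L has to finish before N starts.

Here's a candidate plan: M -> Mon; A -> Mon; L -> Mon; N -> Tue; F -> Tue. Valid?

L has to finish before N starts — holds.
M must be scheduled before F — holds.
N must come after M — holds.
L must be scheduled before F — holds.

Yes, all constraints hold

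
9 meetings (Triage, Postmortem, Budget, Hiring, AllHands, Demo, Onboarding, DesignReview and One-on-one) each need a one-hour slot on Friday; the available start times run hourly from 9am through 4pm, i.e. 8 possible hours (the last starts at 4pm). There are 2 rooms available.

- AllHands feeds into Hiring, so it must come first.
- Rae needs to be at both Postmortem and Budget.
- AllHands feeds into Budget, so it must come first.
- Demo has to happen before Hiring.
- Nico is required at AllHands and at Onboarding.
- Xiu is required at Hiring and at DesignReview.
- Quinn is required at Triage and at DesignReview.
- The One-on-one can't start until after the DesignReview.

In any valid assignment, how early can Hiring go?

Precedence pushes Hiring to at least 10am.
Hiring at 10am is achievable: Demo -> 9am, Postmortem -> 11am, Triage -> 12pm, Budget -> 10am, One-on-one -> 12pm, Hiring -> 10am, DesignReview -> 11am, AllHands -> 9am, Onboarding -> 1pm.

10am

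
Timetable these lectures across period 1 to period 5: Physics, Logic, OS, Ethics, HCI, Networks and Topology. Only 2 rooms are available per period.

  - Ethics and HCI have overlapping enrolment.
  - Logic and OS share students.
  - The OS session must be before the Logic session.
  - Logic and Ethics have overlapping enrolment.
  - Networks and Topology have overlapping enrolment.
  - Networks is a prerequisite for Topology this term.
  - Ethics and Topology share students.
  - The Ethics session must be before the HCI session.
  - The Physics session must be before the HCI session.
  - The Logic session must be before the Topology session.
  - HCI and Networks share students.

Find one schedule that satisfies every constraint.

Logic=period 2; HCI=period 3; Networks=period 4; OS=period 1; Physics=period 2; Ethics=period 1; Topology=period 5

Checking: Networks(period 4) before Topology(period 5); Physics(period 2) before HCI(period 3); Logic(period 2) before Topology(period 5); Ethics(period 1) before HCI(period 3); OS(period 1) before Logic(period 2); HCI(period 3) != Networks(period 4); Networks(period 4) != Topology(period 5); Logic(period 2) != OS(period 1); Ethics(period 1) != HCI(period 3); Ethics(period 1) != Topology(period 5); Logic(period 2) != Ethics(period 1); max 2 per period (cap 2).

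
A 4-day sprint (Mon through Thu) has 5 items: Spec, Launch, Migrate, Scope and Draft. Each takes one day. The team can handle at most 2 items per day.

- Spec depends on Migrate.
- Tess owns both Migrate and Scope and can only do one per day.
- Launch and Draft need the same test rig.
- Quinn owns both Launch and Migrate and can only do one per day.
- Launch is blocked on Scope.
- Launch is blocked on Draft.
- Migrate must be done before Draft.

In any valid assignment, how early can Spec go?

Tue

Precedence pushes Spec to at least Tue.
Spec at Tue is achievable: Scope in Wed, Spec in Tue, Launch in Thu, Migrate in Mon, Draft in Tue.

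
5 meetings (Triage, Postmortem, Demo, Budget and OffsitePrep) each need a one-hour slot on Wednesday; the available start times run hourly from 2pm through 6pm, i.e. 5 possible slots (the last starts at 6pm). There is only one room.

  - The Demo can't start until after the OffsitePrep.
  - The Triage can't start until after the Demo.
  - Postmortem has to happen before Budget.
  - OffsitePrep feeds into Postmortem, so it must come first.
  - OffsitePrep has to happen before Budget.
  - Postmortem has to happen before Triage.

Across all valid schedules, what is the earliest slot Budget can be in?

4pm

Precedence pushes Budget to at least 4pm.
Budget at 4pm is achievable: Budget in 4pm; Postmortem in 3pm; OffsitePrep in 2pm; Triage in 6pm; Demo in 5pm.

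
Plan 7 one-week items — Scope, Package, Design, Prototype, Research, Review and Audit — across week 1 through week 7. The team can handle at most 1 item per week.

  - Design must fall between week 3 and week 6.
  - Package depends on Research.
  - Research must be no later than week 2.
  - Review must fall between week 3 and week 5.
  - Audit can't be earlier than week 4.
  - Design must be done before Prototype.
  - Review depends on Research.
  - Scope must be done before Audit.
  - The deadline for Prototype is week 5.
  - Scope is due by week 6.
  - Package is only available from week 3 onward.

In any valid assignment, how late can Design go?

Design is available from week 3; Design's own window allows nothing later than week 6; downstream work caps Design at week 4.
Design at week 4 is achievable: Prototype -> week 5; Package -> week 7; Scope -> week 2; Research -> week 1; Design -> week 4; Audit -> week 6; Review -> week 3.

week 4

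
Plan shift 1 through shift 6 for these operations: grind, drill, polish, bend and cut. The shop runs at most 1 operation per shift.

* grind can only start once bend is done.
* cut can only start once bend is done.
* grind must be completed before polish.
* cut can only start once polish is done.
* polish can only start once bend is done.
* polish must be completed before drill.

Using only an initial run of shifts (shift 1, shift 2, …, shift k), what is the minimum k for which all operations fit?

5 shifts

The precedence chain requires at least 4 distinct shifts.
With at most 1 per shift and 5 operations, at least 5 shifts are needed.
5 works (last occupied shift: shift 5): for example drill in shift 5, polish in shift 3, grind in shift 2, cut in shift 4, bend in shift 1.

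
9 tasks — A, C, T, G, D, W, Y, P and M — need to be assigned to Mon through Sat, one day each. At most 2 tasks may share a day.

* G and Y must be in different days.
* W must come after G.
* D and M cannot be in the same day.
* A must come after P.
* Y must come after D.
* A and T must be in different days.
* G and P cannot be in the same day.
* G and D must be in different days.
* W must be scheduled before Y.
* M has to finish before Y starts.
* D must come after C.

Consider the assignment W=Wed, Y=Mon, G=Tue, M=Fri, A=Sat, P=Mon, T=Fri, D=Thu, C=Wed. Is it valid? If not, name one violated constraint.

No. M has to finish before Y starts is not satisfied.

A must come after P — holds.
G and D must be in different days — holds.
Y must come after D — violated.
M has to finish before Y starts — violated.
G and P cannot be in the same day — holds.
W must be scheduled before Y — violated.
G and Y must be in different days — holds.
D must come after C — holds.
W must come after G — holds.
A and T must be in different days — holds.
At most 2 tasks may share a day — holds.
D and M cannot be in the same day — holds.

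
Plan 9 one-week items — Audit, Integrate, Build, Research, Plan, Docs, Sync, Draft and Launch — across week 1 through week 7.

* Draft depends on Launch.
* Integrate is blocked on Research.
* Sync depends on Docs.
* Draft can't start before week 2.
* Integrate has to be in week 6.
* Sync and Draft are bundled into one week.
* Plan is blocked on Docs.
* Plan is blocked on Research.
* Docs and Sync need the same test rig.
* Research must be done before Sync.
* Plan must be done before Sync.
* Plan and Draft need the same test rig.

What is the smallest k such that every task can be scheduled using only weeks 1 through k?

The precedence chain requires at least 3 distinct weeks.
Integrate can't be placed before week 6, so the schedule must run through at least week 6.
6 works (last occupied week: week 6): for example Draft in week 3; Launch in week 1; Plan in week 2; Research in week 1; Sync in week 3; Integrate in week 6; Audit in week 1; Build in week 1; Docs in week 1.

6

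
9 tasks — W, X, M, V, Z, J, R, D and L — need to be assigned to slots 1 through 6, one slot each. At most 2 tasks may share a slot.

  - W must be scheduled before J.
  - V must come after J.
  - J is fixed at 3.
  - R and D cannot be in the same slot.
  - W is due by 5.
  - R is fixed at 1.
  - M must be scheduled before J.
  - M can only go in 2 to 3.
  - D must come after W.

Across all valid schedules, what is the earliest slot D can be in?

2

Precedence pushes D to at least 2.
D at 2 is achievable: J -> 3, W -> 1, D -> 2, L -> 5, M -> 2, X -> 3, V -> 4, Z -> 4, R -> 1.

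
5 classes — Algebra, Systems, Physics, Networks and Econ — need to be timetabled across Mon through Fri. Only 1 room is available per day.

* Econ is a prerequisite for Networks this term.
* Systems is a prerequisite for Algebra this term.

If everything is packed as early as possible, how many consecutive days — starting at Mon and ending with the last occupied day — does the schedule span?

The precedence chain requires at least 2 distinct days.
With at most 1 per day and 5 classes, at least 5 days are needed.
5 works (last occupied day: Fri): for example Networks=Thu, Physics=Fri, Systems=Mon, Econ=Wed, Algebra=Tue.

5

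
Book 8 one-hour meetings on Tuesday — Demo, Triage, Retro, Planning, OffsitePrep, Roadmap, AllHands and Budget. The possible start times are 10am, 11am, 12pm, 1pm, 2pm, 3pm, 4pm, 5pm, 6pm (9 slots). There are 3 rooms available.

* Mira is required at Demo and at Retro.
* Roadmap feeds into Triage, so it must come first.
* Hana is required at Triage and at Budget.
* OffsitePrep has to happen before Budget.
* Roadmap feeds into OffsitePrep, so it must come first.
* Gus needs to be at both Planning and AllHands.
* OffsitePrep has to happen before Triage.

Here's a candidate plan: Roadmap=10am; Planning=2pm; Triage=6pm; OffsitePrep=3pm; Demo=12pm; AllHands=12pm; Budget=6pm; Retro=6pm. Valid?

Invalid. Hana is required at Triage and at Budget.

Gus needs to be at both Planning and AllHands — holds.
Hana is required at Triage and at Budget — violated.
Roadmap feeds into OffsitePrep, so it must come first — holds.
OffsitePrep has to happen before Budget — holds.
Mira is required at Demo and at Retro — holds.
Roadmap feeds into Triage, so it must come first — holds.
There are 3 rooms available — holds.
OffsitePrep has to happen before Triage — holds.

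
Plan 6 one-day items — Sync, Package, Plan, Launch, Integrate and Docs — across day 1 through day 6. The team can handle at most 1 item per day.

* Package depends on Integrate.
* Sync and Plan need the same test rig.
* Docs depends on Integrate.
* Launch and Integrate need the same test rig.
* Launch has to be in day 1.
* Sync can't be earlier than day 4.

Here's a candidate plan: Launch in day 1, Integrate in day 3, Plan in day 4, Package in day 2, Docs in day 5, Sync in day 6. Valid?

Launch has to be in day 1 — holds.
Launch and Integrate need the same test rig — holds.
Sync can't be earlier than day 4 — holds.
The team can handle at most 1 item per day — holds.
Sync and Plan need the same test rig — holds.
Docs depends on Integrate — holds.
Package depends on Integrate — violated.

Invalid. Package depends on Integrate.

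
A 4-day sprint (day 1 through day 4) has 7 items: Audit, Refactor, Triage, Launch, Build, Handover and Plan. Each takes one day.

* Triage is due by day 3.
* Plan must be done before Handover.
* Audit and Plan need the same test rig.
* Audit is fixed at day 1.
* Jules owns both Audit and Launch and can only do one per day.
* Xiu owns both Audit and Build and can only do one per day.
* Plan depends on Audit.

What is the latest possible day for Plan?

day 3

Precedence pushes Plan to at least day 2; downstream work caps Plan at day 3.
Plan at day 3 is achievable: Plan in day 3; Launch in day 2; Audit in day 1; Refactor in day 1; Handover in day 4; Build in day 2; Triage in day 1.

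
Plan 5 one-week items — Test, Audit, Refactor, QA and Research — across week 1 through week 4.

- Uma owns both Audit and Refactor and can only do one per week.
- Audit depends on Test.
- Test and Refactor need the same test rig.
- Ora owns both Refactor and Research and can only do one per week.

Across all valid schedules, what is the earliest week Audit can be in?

Precedence pushes Audit to at least week 2.
Audit at week 2 is achievable: Test=week 1, Refactor=week 3, Research=week 1, QA=week 1, Audit=week 2.

week 2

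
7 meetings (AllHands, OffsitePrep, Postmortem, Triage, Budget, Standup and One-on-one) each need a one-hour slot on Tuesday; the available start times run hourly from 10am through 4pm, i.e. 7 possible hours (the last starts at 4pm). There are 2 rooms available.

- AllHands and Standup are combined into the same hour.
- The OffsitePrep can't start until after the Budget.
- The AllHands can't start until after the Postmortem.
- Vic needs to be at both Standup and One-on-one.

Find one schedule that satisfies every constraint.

Triage -> 12pm; OffsitePrep -> 12pm; Standup -> 11am; AllHands -> 11am; One-on-one -> 1pm; Budget -> 10am; Postmortem -> 10am

Checking: Budget(10am) before OffsitePrep(12pm); Postmortem(10am) before AllHands(11am); Standup(11am) != One-on-one(1pm); AllHands = Standup = 11am; max 2 per hour (cap 2).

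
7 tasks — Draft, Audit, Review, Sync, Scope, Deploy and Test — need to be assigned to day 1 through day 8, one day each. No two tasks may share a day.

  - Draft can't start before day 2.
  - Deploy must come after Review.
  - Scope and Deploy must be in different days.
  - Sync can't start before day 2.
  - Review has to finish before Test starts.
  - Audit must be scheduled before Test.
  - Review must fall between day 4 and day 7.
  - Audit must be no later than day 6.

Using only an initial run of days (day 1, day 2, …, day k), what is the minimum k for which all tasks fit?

7 days

The precedence chain requires at least 2 distinct days.
With at most 1 per day and 7 tasks, at least 7 days are needed.
Propagating the time windows through the other constraints, Deploy can't land before day 5, so the schedule must run through at least day 5.
7 works (last occupied day: day 7): for example Review in day 4; Deploy in day 6; Scope in day 7; Draft in day 2; Test in day 5; Sync in day 3; Audit in day 1.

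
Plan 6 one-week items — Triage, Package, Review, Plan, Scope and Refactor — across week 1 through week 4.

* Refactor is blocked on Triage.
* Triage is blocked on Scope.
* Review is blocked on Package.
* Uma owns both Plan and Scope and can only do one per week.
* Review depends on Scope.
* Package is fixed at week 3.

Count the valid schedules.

Splitting on Triage: it can be week 2 (6), week 3 (6). Listing each branch's schedules as (Package, Review, Plan, Scope, Refactor) by week number:
Triage=week 2: (3,4,2,1,3) (3,4,2,1,4) (3,4,3,1,3) (3,4,3,1,4) (3,4,4,1,3) (3,4,4,1,4) — 6.
Triage=week 3: (3,4,1,2,4) (3,4,2,1,4) (3,4,3,1,4) (3,4,3,2,4) (3,4,4,1,4) (3,4,4,2,4) — 6.
Summing: 6 + 6 = 12.

12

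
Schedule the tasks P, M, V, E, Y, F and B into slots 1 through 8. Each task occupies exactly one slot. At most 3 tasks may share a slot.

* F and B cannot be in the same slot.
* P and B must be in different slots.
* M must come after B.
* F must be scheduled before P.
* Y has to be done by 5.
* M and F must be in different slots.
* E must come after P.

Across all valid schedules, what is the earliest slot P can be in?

2

Precedence pushes P to at least 2; downstream work caps P at 7.
P at 2 is achievable: P -> 2; M -> 4; B -> 3; F -> 1; Y -> 1; V -> 1; E -> 3.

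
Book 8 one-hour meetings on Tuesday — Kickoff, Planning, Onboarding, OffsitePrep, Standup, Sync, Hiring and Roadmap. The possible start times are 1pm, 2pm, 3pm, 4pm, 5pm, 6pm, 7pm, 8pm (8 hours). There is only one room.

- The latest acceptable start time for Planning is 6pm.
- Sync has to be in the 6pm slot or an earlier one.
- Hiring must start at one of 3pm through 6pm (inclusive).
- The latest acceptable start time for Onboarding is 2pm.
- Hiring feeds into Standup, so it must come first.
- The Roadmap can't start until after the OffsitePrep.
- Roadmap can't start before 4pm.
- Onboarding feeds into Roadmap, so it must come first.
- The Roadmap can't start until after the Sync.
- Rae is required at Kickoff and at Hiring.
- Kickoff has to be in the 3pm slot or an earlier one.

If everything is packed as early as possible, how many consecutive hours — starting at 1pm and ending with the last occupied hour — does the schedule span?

8 hours

The precedence chain requires at least 2 distinct hours.
With at most 1 per hour and 8 meetings, at least 8 hours are needed.
Roadmap can't be placed before 4pm — that is hour 4 counting from 1pm — so the schedule must run through at least 4 hours.
8 works (last occupied hour: 8pm): for example Standup=8pm; Onboarding=1pm; Sync=4pm; Hiring=3pm; Roadmap=7pm; Planning=5pm; OffsitePrep=6pm; Kickoff=2pm.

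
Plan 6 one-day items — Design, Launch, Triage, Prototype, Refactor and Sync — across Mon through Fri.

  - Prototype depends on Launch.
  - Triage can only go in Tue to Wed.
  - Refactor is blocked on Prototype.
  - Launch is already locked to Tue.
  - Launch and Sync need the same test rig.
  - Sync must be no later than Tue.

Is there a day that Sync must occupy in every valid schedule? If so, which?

Mon

Sync's window is Mon–Tue.
Launch is fixed at Tue, and Sync can't share a day with Launch.
So Sync must be Mon.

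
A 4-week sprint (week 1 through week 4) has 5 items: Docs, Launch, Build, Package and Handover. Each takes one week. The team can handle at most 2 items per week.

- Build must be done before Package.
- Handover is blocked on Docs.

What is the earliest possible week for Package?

week 2

Precedence pushes Package to at least week 2.
Package at week 2 is achievable: Launch in week 3; Package in week 2; Handover in week 2; Build in week 1; Docs in week 1.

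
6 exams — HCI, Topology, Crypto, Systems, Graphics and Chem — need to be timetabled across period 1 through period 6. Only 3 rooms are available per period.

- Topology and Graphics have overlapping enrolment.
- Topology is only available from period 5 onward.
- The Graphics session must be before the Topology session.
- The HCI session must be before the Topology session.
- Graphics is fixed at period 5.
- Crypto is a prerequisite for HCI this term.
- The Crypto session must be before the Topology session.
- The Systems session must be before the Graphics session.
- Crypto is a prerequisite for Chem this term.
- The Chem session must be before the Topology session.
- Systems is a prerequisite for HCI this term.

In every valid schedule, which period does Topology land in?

period 6

Topology's window is period 5–period 6.
Graphics is fixed at period 5, and Topology can't share a period with Graphics.
So Topology must be period 6.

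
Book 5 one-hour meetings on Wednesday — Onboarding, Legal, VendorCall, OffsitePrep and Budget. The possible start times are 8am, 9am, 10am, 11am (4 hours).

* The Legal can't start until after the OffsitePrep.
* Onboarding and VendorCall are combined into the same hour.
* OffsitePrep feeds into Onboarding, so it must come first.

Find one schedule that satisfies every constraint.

Onboarding=9am, VendorCall=9am, Budget=8am, Legal=9am, OffsitePrep=8am

Checking: OffsitePrep(8am) before Onboarding(9am); OffsitePrep(8am) before Legal(9am); Onboarding = VendorCall = 9am.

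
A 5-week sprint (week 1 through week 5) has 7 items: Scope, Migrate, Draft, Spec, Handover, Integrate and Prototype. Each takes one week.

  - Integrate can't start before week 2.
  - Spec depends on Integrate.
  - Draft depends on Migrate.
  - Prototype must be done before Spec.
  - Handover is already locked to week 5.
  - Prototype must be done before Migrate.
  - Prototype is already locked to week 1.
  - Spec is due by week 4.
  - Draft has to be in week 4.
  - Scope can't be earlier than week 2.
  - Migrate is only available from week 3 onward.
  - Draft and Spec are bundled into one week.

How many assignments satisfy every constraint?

Splitting on Scope: it can be week 2 (2), week 3 (2), week 4 (2), week 5 (2). Listing each branch's schedules as (Migrate, Draft, Spec, Handover, Integrate, Prototype) by week number:
Scope=week 2: (3,4,4,5,2,1) (3,4,4,5,3,1) — 2.
Scope=week 3: (3,4,4,5,2,1) (3,4,4,5,3,1) — 2.
Scope=week 4: (3,4,4,5,2,1) (3,4,4,5,3,1) — 2.
Scope=week 5: (3,4,4,5,2,1) (3,4,4,5,3,1) — 2.
Summing: 2 + 2 + 2 + 2 = 8.

8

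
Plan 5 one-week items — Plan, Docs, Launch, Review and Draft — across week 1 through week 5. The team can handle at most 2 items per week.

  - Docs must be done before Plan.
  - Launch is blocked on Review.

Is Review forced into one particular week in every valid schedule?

Review can be week 1 (e.g. Docs in week 1; Review in week 1; Draft in week 3; Plan in week 2; Launch in week 2) or week 2 (e.g. Plan -> week 2, Review -> week 2, Draft -> week 1, Docs -> week 1, Launch -> week 3).

No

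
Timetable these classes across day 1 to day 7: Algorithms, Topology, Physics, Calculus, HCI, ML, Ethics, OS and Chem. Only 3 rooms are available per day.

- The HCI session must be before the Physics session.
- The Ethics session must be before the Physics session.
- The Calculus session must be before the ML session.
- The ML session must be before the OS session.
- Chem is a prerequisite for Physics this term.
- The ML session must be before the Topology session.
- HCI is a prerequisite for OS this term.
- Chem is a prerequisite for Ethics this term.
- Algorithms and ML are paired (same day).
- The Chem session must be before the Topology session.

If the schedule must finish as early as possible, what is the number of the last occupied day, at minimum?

The precedence chain requires at least 3 distinct days.
With at most 3 per day and 9 classes, at least 3 days are needed.
3 works (last occupied day: day 3): for example Topology -> day 3, Calculus -> day 1, Ethics -> day 2, Algorithms -> day 2, ML -> day 2, Chem -> day 1, Physics -> day 3, OS -> day 3, HCI -> day 1.

3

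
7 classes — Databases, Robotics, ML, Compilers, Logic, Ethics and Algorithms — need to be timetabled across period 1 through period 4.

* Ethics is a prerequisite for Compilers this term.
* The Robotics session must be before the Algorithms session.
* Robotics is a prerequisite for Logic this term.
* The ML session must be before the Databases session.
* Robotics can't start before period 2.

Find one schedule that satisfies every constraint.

ML in period 1; Logic in period 3; Ethics in period 1; Robotics in period 2; Algorithms in period 3; Databases in period 2; Compilers in period 2

Checking: ML(period 1) before Databases(period 2); Robotics(period 2) before Algorithms(period 3); Robotics(period 2) before Logic(period 3); Ethics(period 1) before Compilers(period 2); Robotics=period 2 in [period 2,period 4].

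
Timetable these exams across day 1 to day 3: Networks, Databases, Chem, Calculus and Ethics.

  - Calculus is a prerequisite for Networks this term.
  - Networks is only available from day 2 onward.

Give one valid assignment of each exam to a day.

Networks=day 2; Chem=day 1; Ethics=day 1; Calculus=day 1; Databases=day 1

Checking: Calculus(day 1) before Networks(day 2); Networks=day 2 in [day 2,day 3].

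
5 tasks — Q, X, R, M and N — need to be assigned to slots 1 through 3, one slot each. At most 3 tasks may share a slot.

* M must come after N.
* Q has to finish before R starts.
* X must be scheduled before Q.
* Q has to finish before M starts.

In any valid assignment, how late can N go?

Downstream work caps N at 2.
N at 2 is achievable: M=3, X=1, Q=2, R=3, N=2.

2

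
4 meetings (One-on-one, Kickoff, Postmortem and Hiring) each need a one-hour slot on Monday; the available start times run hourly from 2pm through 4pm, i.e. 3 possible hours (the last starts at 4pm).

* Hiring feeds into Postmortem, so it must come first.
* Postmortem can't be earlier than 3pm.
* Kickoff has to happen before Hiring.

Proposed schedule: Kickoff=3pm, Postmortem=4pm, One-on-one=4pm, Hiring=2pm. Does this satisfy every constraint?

No — it violates: Kickoff has to happen before Hiring

Postmortem can't be earlier than 3pm — holds.
Kickoff has to happen before Hiring — violated.
Hiring feeds into Postmortem, so it must come first — holds.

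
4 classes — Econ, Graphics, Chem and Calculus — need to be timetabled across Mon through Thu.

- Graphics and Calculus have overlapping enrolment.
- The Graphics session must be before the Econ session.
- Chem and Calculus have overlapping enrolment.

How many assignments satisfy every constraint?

Splitting on Econ: it can be Tue (9), Wed (18), Thu (27). Listing each branch's schedules as (Graphics, Chem, Calculus):
Econ=Tue: (Mon,Mon,Tue) (Mon,Mon,Wed) (Mon,Mon,Thu) (Mon,Tue,Wed) (Mon,Tue,Thu) (Mon,Wed,Tue) (Mon,Wed,Thu) (Mon,Thu,Tue) (Mon,Thu,Wed) — 9.
Econ=Wed: (Mon,Mon,Tue) (Mon,Mon,Wed) (Mon,Mon,Thu) (Mon,Tue,Wed) (Mon,Tue,Thu) (Mon,Wed,Tue) (Mon,Wed,Thu) (Mon,Thu,Tue) (Mon,Thu,Wed) (Tue,Mon,Wed) (Tue,Mon,Thu) (Tue,Tue,Mon) (Tue,Tue,Wed) (Tue,Tue,Thu) (Tue,Wed,Mon) (Tue,Wed,Thu) (Tue,Thu,Mon) (Tue,Thu,Wed) — 18.
Econ=Thu: (Mon,Mon,Tue) (Mon,Mon,Wed) (Mon,Mon,Thu) (Mon,Tue,Wed) (Mon,Tue,Thu) (Mon,Wed,Tue) (Mon,Wed,Thu) (Mon,Thu,Tue) (Mon,Thu,Wed) (Tue,Mon,Wed) (Tue,Mon,Thu) (Tue,Tue,Mon) (Tue,Tue,Wed) (Tue,Tue,Thu) (Tue,Wed,Mon) (Tue,Wed,Thu) (Tue,Thu,Mon) (Tue,Thu,Wed) (Wed,Mon,Tue) (Wed,Mon,Thu) (Wed,Tue,Mon) (Wed,Tue,Thu) (Wed,Wed,Mon) (Wed,Wed,Tue) (Wed,Wed,Thu) (Wed,Thu,Mon) (Wed,Thu,Tue) — 27.
Summing: 9 + 18 + 27 = 54.

54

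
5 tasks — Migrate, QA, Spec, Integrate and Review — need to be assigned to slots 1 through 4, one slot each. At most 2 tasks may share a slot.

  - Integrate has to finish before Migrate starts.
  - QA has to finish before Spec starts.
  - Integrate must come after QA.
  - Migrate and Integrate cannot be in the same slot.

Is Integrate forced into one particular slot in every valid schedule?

Integrate can be 2 (e.g. Review -> 1, QA -> 1, Integrate -> 2, Migrate -> 3, Spec -> 2) or 3 (e.g. Integrate=3; Review=1; Spec=2; Migrate=4; QA=1).

No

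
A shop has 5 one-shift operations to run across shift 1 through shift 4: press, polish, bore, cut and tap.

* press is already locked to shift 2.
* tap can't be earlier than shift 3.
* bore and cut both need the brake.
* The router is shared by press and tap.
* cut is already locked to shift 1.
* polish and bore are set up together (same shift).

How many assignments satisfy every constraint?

6

Splitting on polish: it can be shift 2 (2), shift 3 (2), shift 4 (2). Listing each branch's schedules as (press, bore, cut, tap) by shift number:
polish=shift 2: (2,2,1,3) (2,2,1,4) — 2.
polish=shift 3: (2,3,1,3) (2,3,1,4) — 2.
polish=shift 4: (2,4,1,3) (2,4,1,4) — 2.
Summing: 2 + 2 + 2 = 6.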